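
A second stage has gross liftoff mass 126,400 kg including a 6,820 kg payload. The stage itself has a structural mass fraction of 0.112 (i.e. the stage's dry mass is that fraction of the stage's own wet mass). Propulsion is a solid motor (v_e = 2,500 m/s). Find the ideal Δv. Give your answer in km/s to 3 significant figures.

Δv ≈ 4.58 km/s

Stage wet mass = m₀ − payload = 126,400 − 6,820 = 119,580 kg.
Stage dry mass = ε × stage wet mass = 0.112 × 119,580 = 13,393 kg.
Burnout mass m_f = stage dry + payload = 13,393 + 6,820 = 20,213 kg.
Rocket equation: Δv = v_e · ln(126,400/20,213) = 2500.0 × ln(6.253) = 2500.0 × 1.8331 ≈ 4583 m/s.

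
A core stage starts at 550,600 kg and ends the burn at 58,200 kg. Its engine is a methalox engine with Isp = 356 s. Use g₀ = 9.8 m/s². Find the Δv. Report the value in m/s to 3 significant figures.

v_e = Isp · g₀ = 356 × 9.8 = 3488.8 m/s.
Δv = v_e · ln(m₀/m_f) = 3488.8 × ln(9.46) = 3488.8 × 2.2471 ≈ 7839.8 m/s.

Δv ≈ 7840 m/s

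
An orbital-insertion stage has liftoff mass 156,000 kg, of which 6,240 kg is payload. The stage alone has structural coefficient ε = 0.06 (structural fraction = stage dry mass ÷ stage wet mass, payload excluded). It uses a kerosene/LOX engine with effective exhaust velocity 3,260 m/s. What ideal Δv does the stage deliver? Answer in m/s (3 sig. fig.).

Stage wet mass = m₀ − payload = 156,000 − 6,240 = 149,760 kg.
Stage dry mass = ε × stage wet mass = 0.06 × 149,760 = 8,985.6 kg.
Burnout mass m_f = stage dry + payload = 8,985.6 + 6,240 = 15,225.6 kg.
Δv = v_e · ln(156,000/15,225.6) = 3260.0 × ln(10.25) = 3260.0 × 2.3269 ≈ 7586 m/s.

Δv ≈ 7590 m/s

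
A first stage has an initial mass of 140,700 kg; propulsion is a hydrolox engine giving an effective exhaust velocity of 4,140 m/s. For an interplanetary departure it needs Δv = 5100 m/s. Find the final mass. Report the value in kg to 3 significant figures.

m₀/m_f = exp(Δv / v_e) = exp(5100 / 4140.0) = exp(1.2319) = 3.4277.
m_f = m₀ / 3.4277 = 140,700 / 3.4277 = 41,047.9 kg.

final mass ≈ 41000 kg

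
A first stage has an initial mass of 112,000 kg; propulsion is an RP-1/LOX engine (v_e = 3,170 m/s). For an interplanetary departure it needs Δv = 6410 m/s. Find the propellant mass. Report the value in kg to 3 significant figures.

propellant mass ≈ 97200 kg

By the Tsiolkovsky rocket equation, m₀/m_f = exp(Δv / v_e) = exp(6410 / 3170.0) = exp(2.0221) = 7.5540.
m_f = 112,000 / 7.5540 = 14,826.6 kg, so propellant = m₀ − m_f = 112,000 − 14,826.6 = 97,173.4 kg.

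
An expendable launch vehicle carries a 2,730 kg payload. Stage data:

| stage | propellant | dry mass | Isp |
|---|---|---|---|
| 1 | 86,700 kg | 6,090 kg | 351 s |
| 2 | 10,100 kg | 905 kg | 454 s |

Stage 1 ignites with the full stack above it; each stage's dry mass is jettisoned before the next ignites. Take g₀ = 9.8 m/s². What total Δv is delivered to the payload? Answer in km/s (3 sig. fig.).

Δv ≈ 11.7 km/s

Ignition mass of stage 1 = 86,700+6,090 + 10,100+905 + 2,730 = 106,525 kg.
Stage 1: m₀ = 106,525 kg, m_f = 106,525 − 86,700 = 19,825 kg; Δv = 351×9.8×ln(5.373) = 3439.8×1.6814 ≈ 5784 m/s.
Stage 2: m₀ = 13,735 kg, m_f = 13,735 − 10,100 = 3,635 kg; Δv = 454×9.8×ln(3.779) = 4449.2×1.3293 ≈ 5914 m/s.
Total Δv = 5784 + 5914 = 11698 m/s.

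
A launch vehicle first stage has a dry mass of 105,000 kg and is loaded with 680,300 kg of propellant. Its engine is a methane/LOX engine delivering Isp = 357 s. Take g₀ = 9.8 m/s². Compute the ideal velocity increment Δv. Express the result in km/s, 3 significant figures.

v_e = Isp · g₀ = 357 × 9.8 = 3498.6 m/s.
m₀ = m_dry + m_prop = 105,000 + 680,300 = 785,300 kg.
Using Δv = v_e ln(m₀/m_f): Δv = v_e · ln(m₀/m_f) = 3498.6 × ln(7.479) = 3498.6 × 2.0121 ≈ 7039.6 m/s.

Δv ≈ 7.04 km/s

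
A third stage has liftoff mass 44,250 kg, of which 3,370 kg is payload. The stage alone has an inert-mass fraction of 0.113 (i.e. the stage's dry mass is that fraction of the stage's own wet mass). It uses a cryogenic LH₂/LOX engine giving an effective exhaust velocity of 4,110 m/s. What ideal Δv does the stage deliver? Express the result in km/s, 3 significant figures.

Stage wet mass = m₀ − payload = 44,250 − 3,370 = 40,880 kg.
Stage dry mass = ε × stage wet mass = 0.113 × 40,880 = 4,619.44 kg.
Burnout mass m_f = stage dry + payload = 4,619.44 + 3,370 = 7,989.44 kg.
By the Tsiolkovsky rocket equation, Δv = v_e · ln(44,250/7,989.44) = 4110.0 × ln(5.539) = 4110.0 × 1.7117 ≈ 7035 m/s.

Δv ≈ 7.04 km/s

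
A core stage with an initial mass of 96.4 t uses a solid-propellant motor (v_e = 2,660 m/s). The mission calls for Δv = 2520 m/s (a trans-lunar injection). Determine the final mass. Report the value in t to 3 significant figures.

Using Δv = v_e ln(m₀/m_f): m₀/m_f = exp(Δv / v_e) = exp(2520 / 2660.0) = exp(0.9474) = 2.5789.
m_f = m₀ / 2.5789 = 96.4 / 2.5789 = 37.3803 t.

final mass ≈ 37.4 t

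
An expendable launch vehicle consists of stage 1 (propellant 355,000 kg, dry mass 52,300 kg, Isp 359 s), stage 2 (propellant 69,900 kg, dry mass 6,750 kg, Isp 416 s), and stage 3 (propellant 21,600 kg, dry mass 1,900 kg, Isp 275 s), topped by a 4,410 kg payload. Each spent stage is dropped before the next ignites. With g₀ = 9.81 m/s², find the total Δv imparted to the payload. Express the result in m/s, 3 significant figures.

Ignition mass of stage 1 = 355,000+52,300 + 69,900+6,750 + 21,600+1,900 + 4,410 = 511,860 kg.
Stage 1: m₀ = 511,860 kg, m_f = 511,860 − 355,000 = 156,860 kg; Δv = 359×9.81×ln(3.263) = 3521.8×1.1827 ≈ 4165 m/s.
Stage 2: m₀ = 104,560 kg, m_f = 104,560 − 69,900 = 34,660 kg; Δv = 416×9.81×ln(3.017) = 4081.0×1.1042 ≈ 4506 m/s.
Stage 3: m₀ = 27,910 kg, m_f = 27,910 − 21,600 = 6,310 kg; Δv = 275×9.81×ln(4.423) = 2697.8×1.4868 ≈ 4011 m/s.
Total Δv = 4165 + 4506 + 4011 = 12682 m/s.

Δv ≈ 12700 m/s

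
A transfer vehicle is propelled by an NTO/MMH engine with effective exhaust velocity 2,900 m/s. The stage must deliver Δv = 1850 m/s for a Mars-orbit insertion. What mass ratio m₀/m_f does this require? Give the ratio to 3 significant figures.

mass ratio ≈ 1.89

m₀/m_f = exp(Δv / v_e) = exp(1850 / 2900.0) = exp(0.6379) = 1.8926.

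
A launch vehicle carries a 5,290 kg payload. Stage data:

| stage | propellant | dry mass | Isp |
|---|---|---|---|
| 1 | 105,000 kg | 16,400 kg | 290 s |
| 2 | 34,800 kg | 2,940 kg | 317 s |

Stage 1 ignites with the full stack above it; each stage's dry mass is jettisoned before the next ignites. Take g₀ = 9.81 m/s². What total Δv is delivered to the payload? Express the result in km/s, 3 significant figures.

Δv ≈ 8.04 km/s

Ignition mass of stage 1 = 105,000+16,400 + 34,800+2,940 + 5,290 = 164,430 kg.
Stage 1: m₀ = 164,430 kg, m_f = 164,430 − 105,000 = 59,430 kg; Δv = 290×9.81×ln(2.767) = 2844.9×1.0177 ≈ 2895 m/s.
Stage 2: m₀ = 43,030 kg, m_f = 43,030 − 34,800 = 8,230 kg; Δv = 317×9.81×ln(5.228) = 3109.8×1.6541 ≈ 5144 m/s.
Total Δv = 2895 + 5144 = 8039 m/s.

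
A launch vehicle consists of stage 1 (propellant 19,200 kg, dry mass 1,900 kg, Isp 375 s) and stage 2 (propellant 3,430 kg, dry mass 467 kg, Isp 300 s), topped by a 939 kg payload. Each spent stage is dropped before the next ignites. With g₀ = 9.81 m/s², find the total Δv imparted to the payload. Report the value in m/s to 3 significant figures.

Δv ≈ 8600 m/s

Ignition mass of stage 1 = 19,200+1,900 + 3,430+467 + 939 = 25,936 kg.
Stage 1: m₀ = 25,936 kg, m_f = 25,936 − 19,200 = 6,736 kg; Δv = 375×9.81×ln(3.85) = 3678.8×1.3482 ≈ 4960 m/s.
Stage 2: m₀ = 4,836 kg, m_f = 4,836 − 3,430 = 1,406 kg; Δv = 300×9.81×ln(3.44) = 2943.0×1.2353 ≈ 3636 m/s.
Total Δv = 4960 + 3636 = 8596 m/s.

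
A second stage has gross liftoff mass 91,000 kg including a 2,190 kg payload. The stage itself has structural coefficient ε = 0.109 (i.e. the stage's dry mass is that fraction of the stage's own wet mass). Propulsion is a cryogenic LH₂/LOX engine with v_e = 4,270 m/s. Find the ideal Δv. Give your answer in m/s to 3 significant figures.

Δv ≈ 8700 m/s

Stage wet mass = m₀ − payload = 91,000 − 2,190 = 88,810 kg.
Stage dry mass = ε × stage wet mass = 0.109 × 88,810 = 9,680.29 kg.
Burnout mass m_f = stage dry + payload = 9,680.29 + 2,190 = 11,870.29 kg.
By the Tsiolkovsky rocket equation, Δv = v_e · ln(91,000/11,870.29) = 4270.0 × ln(7.666) = 4270.0 × 2.0368 ≈ 8697 m/s.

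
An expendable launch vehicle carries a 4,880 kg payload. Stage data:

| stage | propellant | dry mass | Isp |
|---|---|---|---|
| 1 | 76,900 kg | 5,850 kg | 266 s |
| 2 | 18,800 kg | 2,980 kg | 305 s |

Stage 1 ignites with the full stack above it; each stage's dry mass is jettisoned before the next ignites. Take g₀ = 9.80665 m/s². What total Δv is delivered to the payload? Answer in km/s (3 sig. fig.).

Ignition mass of stage 1 = 76,900+5,850 + 18,800+2,980 + 4,880 = 109,410 kg.
Stage 1: m₀ = 109,410 kg, m_f = 109,410 − 76,900 = 32,510 kg; Δv = 266×9.80665×ln(3.365) = 2608.6×1.2136 ≈ 3166 m/s.
Stage 2: m₀ = 26,660 kg, m_f = 26,660 − 18,800 = 7,860 kg; Δv = 305×9.80665×ln(3.392) = 2991.0×1.2214 ≈ 3653 m/s.
Total Δv = 3166 + 3653 = 6819 m/s.

Δv ≈ 6.82 km/s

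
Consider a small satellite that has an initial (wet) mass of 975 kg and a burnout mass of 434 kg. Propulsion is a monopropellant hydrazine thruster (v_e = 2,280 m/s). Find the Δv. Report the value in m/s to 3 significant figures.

Δv ≈ 1850 m/s

From the ideal rocket equation, Δv = v_e · ln(m₀/m_f) = 2280.0 × ln(2.247) = 2280.0 × 0.8094 ≈ 1845.4 m/s.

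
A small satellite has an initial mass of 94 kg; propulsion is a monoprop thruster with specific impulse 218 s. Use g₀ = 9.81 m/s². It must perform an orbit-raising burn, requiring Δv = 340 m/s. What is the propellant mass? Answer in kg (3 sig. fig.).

propellant mass ≈ 13.8 kg

v_e = Isp · g₀ = 218 × 9.81 = 2138.6 m/s.
m₀/m_f = exp(Δv / v_e) = exp(340 / 2138.6) = exp(0.1590) = 1.1723.
m_f = 94 / 1.1723 = 80.1843 kg, so propellant = m₀ − m_f = 94 − 80.1843 = 13.8157 kg.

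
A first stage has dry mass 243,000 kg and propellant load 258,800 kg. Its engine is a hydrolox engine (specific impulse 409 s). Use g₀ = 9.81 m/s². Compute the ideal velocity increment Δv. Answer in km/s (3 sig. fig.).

v_e = Isp · g₀ = 409 × 9.81 = 4012.3 m/s.
m₀ = m_dry + m_prop = 243,000 + 258,800 = 501,800 kg.
From the ideal rocket equation, Δv = v_e · ln(m₀/m_f) = 4012.3 × ln(2.065) = 4012.3 × 0.7251 ≈ 2909.5 m/s.

Δv ≈ 2.91 km/s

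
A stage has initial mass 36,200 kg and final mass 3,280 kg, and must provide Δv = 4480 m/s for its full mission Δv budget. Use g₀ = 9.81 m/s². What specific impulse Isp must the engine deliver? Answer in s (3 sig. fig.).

ln(m₀/m_f) = ln(36200/3280) = ln(11.04) = 2.4012.
Using Δv = v_e ln(m₀/m_f): v_e = Δv / ln(m₀/m_f) = 4480 / 2.4012 = 1865.7 m/s.
Isp = v_e / g₀ = 1865.7 / 9.81 = 190.2 s.

Isp ≈ 190 s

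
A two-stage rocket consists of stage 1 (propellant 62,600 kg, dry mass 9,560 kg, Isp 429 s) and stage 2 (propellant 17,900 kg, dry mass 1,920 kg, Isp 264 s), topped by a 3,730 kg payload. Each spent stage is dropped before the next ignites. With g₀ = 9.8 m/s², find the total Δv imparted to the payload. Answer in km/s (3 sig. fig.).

Δv ≈ 8.16 km/s

Ignition mass of stage 1 = 62,600+9,560 + 17,900+1,920 + 3,730 = 95,710 kg.
Stage 1: m₀ = 95,710 kg, m_f = 95,710 − 62,600 = 33,110 kg; Δv = 429×9.8×ln(2.891) = 4204.2×1.0615 ≈ 4463 m/s.
Stage 2: m₀ = 23,550 kg, m_f = 23,550 − 17,900 = 5,650 kg; Δv = 264×9.8×ln(4.168) = 2587.2×1.4275 ≈ 3693 m/s.
Total Δv = 4463 + 3693 = 8156 m/s.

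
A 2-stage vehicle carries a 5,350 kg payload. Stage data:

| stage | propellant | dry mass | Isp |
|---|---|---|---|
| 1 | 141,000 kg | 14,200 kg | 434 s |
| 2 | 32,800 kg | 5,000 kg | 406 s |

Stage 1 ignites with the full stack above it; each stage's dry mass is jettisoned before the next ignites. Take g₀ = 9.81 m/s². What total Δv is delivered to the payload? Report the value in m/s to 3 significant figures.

Ignition mass of stage 1 = 141,000+14,200 + 32,800+5,000 + 5,350 = 198,350 kg.
Stage 1: m₀ = 198,350 kg, m_f = 198,350 − 141,000 = 57,350 kg; Δv = 434×9.81×ln(3.459) = 4257.5×1.2409 ≈ 5283 m/s.
Stage 2: m₀ = 43,150 kg, m_f = 43,150 − 32,800 = 10,350 kg; Δv = 406×9.81×ln(4.169) = 3982.9×1.4277 ≈ 5686 m/s.
Total Δv = 5283 + 5686 = 10969 m/s.

Δv ≈ 11000 m/s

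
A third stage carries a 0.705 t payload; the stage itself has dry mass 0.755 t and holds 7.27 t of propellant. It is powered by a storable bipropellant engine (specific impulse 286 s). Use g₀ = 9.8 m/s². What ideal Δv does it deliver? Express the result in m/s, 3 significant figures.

v_e = Isp · g₀ = 286 × 9.8 = 2802.8 m/s.
m₀ = payload + dry + propellant = 0.705 + 0.755 + 7.27 = 8.73 t.
m_f = payload + dry = 0.705 + 0.755 = 1.46 t.
Δv = v_e · ln(m₀/m_f) = 2802.8 × ln(5.979) = 2802.8 × 1.7883 ≈ 5012.3 m/s.

Δv ≈ 5010 m/s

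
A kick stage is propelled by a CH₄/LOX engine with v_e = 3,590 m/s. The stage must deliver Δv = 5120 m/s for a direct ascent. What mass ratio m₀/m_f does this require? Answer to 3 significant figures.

mass ratio ≈ 4.16

From the ideal rocket equation, m₀/m_f = exp(Δv / v_e) = exp(5120 / 3590.0) = exp(1.4262) = 4.1628.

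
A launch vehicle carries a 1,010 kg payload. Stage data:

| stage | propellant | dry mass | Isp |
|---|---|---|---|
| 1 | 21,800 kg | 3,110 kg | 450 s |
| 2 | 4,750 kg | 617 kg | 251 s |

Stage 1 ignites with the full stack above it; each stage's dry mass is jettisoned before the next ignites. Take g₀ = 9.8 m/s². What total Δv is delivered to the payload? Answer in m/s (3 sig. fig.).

Δv ≈ 8620 m/s

Ignition mass of stage 1 = 21,800+3,110 + 4,750+617 + 1,010 = 31,287 kg.
Stage 1: m₀ = 31,287 kg, m_f = 31,287 − 21,800 = 9,487 kg; Δv = 450×9.8×ln(3.298) = 4410.0×1.1933 ≈ 5262 m/s.
Stage 2: m₀ = 6,377 kg, m_f = 6,377 − 4,750 = 1,627 kg; Δv = 251×9.8×ln(3.919) = 2459.8×1.3660 ≈ 3360 m/s.
Total Δv = 5262 + 3360 = 8622 m/s.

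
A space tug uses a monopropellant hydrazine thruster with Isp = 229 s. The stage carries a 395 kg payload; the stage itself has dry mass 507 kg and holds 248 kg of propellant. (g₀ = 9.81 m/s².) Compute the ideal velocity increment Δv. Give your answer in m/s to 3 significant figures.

v_e = Isp · g₀ = 229 × 9.81 = 2246.5 m/s.
m₀ = payload + dry + propellant = 395 + 507 + 248 = 1,150 kg.
m_f = payload + dry = 395 + 507 = 902 kg.
From the ideal rocket equation, Δv = v_e · ln(m₀/m_f) = 2246.5 × ln(1.275) = 2246.5 × 0.2429 ≈ 545.7 m/s.

Δv ≈ 546 m/s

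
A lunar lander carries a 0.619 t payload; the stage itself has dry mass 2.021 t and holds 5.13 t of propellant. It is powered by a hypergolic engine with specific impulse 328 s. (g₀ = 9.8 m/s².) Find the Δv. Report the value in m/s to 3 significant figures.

v_e = Isp · g₀ = 328 × 9.8 = 3214.4 m/s.
m₀ = payload + dry + propellant = 0.619 + 2.021 + 5.13 = 7.77 t.
m_f = payload + dry = 0.619 + 2.021 = 2.64 t.
Δv = v_e · ln(m₀/m_f) = 3214.4 × ln(2.943) = 3214.4 × 1.0795 ≈ 3469.9 m/s.

Δv ≈ 3470 m/s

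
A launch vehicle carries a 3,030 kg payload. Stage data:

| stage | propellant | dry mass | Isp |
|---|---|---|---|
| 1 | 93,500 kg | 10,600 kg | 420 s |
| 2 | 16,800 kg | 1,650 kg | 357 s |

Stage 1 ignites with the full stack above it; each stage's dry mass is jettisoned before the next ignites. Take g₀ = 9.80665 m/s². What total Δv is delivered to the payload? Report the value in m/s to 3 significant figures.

Δv ≈ 11000 m/s

Ignition mass of stage 1 = 93,500+10,600 + 16,800+1,650 + 3,030 = 125,580 kg.
Stage 1: m₀ = 125,580 kg, m_f = 125,580 − 93,500 = 32,080 kg; Δv = 420×9.80665×ln(3.915) = 4118.8×1.3647 ≈ 5621 m/s.
Stage 2: m₀ = 21,480 kg, m_f = 21,480 − 16,800 = 4,680 kg; Δv = 357×9.80665×ln(4.59) = 3501.0×1.5238 ≈ 5335 m/s.
Total Δv = 5621 + 5335 = 10956 m/s.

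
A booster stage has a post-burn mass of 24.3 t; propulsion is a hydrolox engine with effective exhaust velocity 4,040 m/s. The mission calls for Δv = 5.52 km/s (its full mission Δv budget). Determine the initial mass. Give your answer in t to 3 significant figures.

initial mass ≈ 95.3 t

m₀/m_f = exp(Δv / v_e) = exp(5520 / 4040.0) = exp(1.3663) = 3.9210.
m₀ = m_f × 3.9210 = 24.3 × 3.9210 = 95.2803 t.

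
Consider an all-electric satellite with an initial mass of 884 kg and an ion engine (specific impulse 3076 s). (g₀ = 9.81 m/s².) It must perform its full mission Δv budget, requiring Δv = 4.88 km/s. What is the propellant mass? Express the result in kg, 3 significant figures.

v_e = Isp · g₀ = 3076 × 9.81 = 30175.6 m/s.
m₀/m_f = exp(Δv / v_e) = exp(4880 / 30175.6) = exp(0.1617) = 1.1755.
m_f = 884 / 1.1755 = 752.02 kg, so propellant = m₀ − m_f = 884 − 752.02 = 131.98 kg.

propellant mass ≈ 132 kg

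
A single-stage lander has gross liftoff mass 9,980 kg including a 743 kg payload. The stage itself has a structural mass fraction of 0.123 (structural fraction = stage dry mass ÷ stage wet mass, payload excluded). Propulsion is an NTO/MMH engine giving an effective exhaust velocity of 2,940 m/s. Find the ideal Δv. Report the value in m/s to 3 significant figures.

Stage wet mass = m₀ − payload = 9,980 − 743 = 9,237 kg.
Stage dry mass = ε × stage wet mass = 0.123 × 9,237 = 1,136.15 kg.
Burnout mass m_f = stage dry + payload = 1,136.15 + 743 = 1,879.15 kg.
Using Δv = v_e ln(m₀/m_f): Δv = v_e · ln(9,980/1,879.15) = 2940.0 × ln(5.311) = 2940.0 × 1.6698 ≈ 4909 m/s.

Δv ≈ 4910 m/s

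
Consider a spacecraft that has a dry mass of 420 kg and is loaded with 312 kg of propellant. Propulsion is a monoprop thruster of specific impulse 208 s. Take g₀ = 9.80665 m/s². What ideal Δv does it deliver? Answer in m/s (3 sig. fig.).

Δv ≈ 1130 m/s

v_e = Isp · g₀ = 208 × 9.80665 = 2039.8 m/s.
m₀ = m_dry + m_prop = 420 + 312 = 732 kg.
By the Tsiolkovsky rocket equation, Δv = v_e · ln(m₀/m_f) = 2039.8 × ln(1.743) = 2039.8 × 0.5555 ≈ 1133.2 m/s.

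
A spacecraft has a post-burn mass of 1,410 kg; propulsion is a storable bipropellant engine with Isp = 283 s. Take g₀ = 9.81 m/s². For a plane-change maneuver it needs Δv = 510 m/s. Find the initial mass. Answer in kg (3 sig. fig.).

initial mass ≈ 1690 kg

v_e = Isp · g₀ = 283 × 9.81 = 2776.2 m/s.
m₀/m_f = exp(Δv / v_e) = exp(510 / 2776.2) = exp(0.1837) = 1.2017.
m₀ = m_f × 1.2017 = 1,410 × 1.2017 = 1,694.4 kg.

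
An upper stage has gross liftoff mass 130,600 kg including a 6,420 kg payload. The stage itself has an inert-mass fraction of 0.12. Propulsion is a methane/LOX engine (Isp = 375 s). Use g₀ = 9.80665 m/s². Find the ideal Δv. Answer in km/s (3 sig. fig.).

Δv ≈ 6.67 km/s

Stage wet mass = m₀ − payload = 130,600 − 6,420 = 124,180 kg.
Stage dry mass = ε × stage wet mass = 0.12 × 124,180 = 14,901.6 kg.
Burnout mass m_f = stage dry + payload = 14,901.6 + 6,420 = 21,321.6 kg.
v_e = Isp · g₀ = 375 × 9.80665 = 3677.5 m/s.
Δv = v_e · ln(130,600/21,321.6) = 3677.5 × ln(6.125) = 3677.5 × 1.8124 ≈ 6665 m/s.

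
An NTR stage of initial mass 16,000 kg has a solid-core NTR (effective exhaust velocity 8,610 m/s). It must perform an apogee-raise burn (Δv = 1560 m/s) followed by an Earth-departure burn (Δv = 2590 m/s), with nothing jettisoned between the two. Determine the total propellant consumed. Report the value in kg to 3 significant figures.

After the first burn: m = 16000 × exp(−1560/8610.0) = 16000 × 0.83428 = 13,348.5 kg.
After the second burn: m = 13,348.5 × exp(−2590/8610.0) = 13,348.5 × 0.74022 = 9,880.83 kg.
Total propellant = m₀ − m_final = 16000 − 9,880.83 = 6,119.17 kg.

total propellant consumed ≈ 6120 kg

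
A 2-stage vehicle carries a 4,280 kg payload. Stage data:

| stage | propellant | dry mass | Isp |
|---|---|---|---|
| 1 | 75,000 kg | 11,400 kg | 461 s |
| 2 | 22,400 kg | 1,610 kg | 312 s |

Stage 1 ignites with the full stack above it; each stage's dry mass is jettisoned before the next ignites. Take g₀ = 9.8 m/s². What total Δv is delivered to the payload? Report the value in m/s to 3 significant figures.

Δv ≈ 9590 m/s

Ignition mass of stage 1 = 75,000+11,400 + 22,400+1,610 + 4,280 = 114,690 kg.
Stage 1: m₀ = 114,690 kg, m_f = 114,690 − 75,000 = 39,690 kg; Δv = 461×9.8×ln(2.89) = 4517.8×1.0611 ≈ 4794 m/s.
Stage 2: m₀ = 28,290 kg, m_f = 28,290 − 22,400 = 5,890 kg; Δv = 312×9.8×ln(4.803) = 3057.6×1.5693 ≈ 4798 m/s.
Total Δv = 4794 + 4798 = 9592 m/s.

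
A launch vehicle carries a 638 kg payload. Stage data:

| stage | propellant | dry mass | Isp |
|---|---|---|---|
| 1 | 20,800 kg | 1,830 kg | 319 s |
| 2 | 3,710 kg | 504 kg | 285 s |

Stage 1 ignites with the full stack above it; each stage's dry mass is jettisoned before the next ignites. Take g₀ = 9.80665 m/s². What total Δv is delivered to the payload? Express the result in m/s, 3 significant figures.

Ignition mass of stage 1 = 20,800+1,830 + 3,710+504 + 638 = 27,482 kg.
Stage 1: m₀ = 27,482 kg, m_f = 27,482 − 20,800 = 6,682 kg; Δv = 319×9.80665×ln(4.113) = 3128.3×1.4141 ≈ 4424 m/s.
Stage 2: m₀ = 4,852 kg, m_f = 4,852 − 3,710 = 1,142 kg; Δv = 285×9.80665×ln(4.249) = 2794.9×1.4466 ≈ 4043 m/s.
Total Δv = 4424 + 4043 = 8467 m/s.

Δv ≈ 8470 m/s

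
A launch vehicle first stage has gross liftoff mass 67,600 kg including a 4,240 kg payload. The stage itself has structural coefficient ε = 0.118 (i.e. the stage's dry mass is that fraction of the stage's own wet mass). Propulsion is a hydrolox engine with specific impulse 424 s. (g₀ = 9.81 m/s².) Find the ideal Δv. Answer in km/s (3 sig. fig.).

Δv ≈ 7.29 km/s

Stage wet mass = m₀ − payload = 67,600 − 4,240 = 63,360 kg.
Stage dry mass = ε × stage wet mass = 0.118 × 63,360 = 7,476.48 kg.
Burnout mass m_f = stage dry + payload = 7,476.48 + 4,240 = 11,716.48 kg.
v_e = Isp · g₀ = 424 × 9.81 = 4159.4 m/s.
Δv = v_e · ln(67,600/11,716.48) = 4159.4 × ln(5.77) = 4159.4 × 1.7526 ≈ 7290 m/s.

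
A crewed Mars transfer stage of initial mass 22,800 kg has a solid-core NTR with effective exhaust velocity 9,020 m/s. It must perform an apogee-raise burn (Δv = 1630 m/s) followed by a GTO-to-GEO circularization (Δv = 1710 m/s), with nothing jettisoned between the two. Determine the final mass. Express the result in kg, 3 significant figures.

final mass ≈ 15700 kg

After the first burn: m = 22800 × exp(−1630/9020.0) = 22800 × 0.83468 = 19,030.7 kg.
After the second burn: m = 19,030.7 × exp(−1710/9020.0) = 19,030.7 × 0.82731 = 15,744.3 kg.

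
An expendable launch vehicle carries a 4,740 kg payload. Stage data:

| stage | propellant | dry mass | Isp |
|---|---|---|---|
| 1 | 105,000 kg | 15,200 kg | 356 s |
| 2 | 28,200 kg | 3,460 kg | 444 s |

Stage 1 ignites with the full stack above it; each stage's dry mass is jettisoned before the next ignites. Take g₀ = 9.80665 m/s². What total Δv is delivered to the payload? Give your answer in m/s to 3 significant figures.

Ignition mass of stage 1 = 105,000+15,200 + 28,200+3,460 + 4,740 = 156,600 kg.
Stage 1: m₀ = 156,600 kg, m_f = 156,600 − 105,000 = 51,600 kg; Δv = 356×9.80665×ln(3.035) = 3491.2×1.1102 ≈ 3876 m/s.
Stage 2: m₀ = 36,400 kg, m_f = 36,400 − 28,200 = 8,200 kg; Δv = 444×9.80665×ln(4.439) = 4354.2×1.4904 ≈ 6490 m/s.
Total Δv = 3876 + 6490 = 10366 m/s.

Δv ≈ 10400 m/s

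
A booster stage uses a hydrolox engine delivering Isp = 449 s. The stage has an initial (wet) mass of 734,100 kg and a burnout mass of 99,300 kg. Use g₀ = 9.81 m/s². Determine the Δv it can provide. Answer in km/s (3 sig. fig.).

v_e = Isp · g₀ = 449 × 9.81 = 4404.7 m/s.
Rocket equation: Δv = v_e · ln(m₀/m_f) = 4404.7 × ln(7.393) = 4404.7 × 2.0005 ≈ 8811.6 m/s.

Δv ≈ 8.81 km/s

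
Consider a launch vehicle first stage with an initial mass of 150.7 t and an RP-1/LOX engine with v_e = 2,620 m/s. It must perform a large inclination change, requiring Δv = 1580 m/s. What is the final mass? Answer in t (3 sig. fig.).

final mass ≈ 82.5 t

Using Δv = v_e ln(m₀/m_f): m₀/m_f = exp(Δv / v_e) = exp(1580 / 2620.0) = exp(0.6031) = 1.8277.
m_f = m₀ / 1.8277 = 150.7 / 1.8277 = 82.4534 t.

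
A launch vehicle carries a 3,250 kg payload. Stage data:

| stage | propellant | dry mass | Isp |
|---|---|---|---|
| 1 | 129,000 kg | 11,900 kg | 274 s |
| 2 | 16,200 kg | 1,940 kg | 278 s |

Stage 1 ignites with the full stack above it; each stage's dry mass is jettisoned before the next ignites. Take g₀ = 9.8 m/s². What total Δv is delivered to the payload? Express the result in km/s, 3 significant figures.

Δv ≈ 8.11 km/s

Ignition mass of stage 1 = 129,000+11,900 + 16,200+1,940 + 3,250 = 162,290 kg.
Stage 1: m₀ = 162,290 kg, m_f = 162,290 − 129,000 = 33,290 kg; Δv = 274×9.8×ln(4.875) = 2685.2×1.5841 ≈ 4254 m/s.
Stage 2: m₀ = 21,390 kg, m_f = 21,390 − 16,200 = 5,190 kg; Δv = 278×9.8×ln(4.121) = 2724.4×1.4162 ≈ 3858 m/s.
Total Δv = 4254 + 3858 = 8112 m/s.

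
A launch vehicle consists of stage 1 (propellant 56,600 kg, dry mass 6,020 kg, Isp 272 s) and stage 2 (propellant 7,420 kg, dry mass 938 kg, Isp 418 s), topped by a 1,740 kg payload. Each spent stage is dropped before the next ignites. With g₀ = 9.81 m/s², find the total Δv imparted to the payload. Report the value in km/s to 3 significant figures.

Ignition mass of stage 1 = 56,600+6,020 + 7,420+938 + 1,740 = 72,718 kg.
Stage 1: m₀ = 72,718 kg, m_f = 72,718 − 56,600 = 16,118 kg; Δv = 272×9.81×ln(4.512) = 2668.3×1.5067 ≈ 4020 m/s.
Stage 2: m₀ = 10,098 kg, m_f = 10,098 − 7,420 = 2,678 kg; Δv = 418×9.81×ln(3.771) = 4100.6×1.3273 ≈ 5443 m/s.
Total Δv = 4020 + 5443 = 9463 m/s.

Δv ≈ 9.46 km/s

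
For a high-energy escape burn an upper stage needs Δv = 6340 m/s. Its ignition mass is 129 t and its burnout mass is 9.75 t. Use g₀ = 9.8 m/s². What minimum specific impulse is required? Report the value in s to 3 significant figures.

ln(m₀/m_f) = ln(129000/9750) = ln(13.23) = 2.5825.
v_e = Δv / ln(m₀/m_f) = 6340 / 2.5825 = 2454.9 m/s.
Isp = v_e / g₀ = 2454.9 / 9.8 = 250.5 s.

Isp ≈ 251 s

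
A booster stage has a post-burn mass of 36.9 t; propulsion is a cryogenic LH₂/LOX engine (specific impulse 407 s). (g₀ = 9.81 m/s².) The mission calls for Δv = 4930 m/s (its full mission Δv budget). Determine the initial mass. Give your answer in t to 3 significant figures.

v_e = Isp · g₀ = 407 × 9.81 = 3992.7 m/s.
By the Tsiolkovsky rocket equation, m₀/m_f = exp(Δv / v_e) = exp(4930 / 3992.7) = exp(1.2348) = 3.4376.
m₀ = m_f × 3.4376 = 36.9 × 3.4376 = 126.847 t.

initial mass ≈ 127 t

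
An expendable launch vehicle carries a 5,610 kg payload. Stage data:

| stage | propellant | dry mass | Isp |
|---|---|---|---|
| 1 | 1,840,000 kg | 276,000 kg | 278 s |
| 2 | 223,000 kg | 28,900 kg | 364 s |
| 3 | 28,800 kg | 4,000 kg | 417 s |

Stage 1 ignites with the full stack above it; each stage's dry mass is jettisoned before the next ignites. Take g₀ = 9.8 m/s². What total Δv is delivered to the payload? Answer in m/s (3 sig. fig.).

Ignition mass of stage 1 = 1,840,000+276,000 + 223,000+28,900 + 28,800+4,000 + 5,610 = 2,406,310 kg.
Stage 1: m₀ = 2,406,310 kg, m_f = 2,406,310 − 1,840,000 = 566,310 kg; Δv = 278×9.8×ln(4.249) = 2724.4×1.4467 ≈ 3941 m/s.
Stage 2: m₀ = 290,310 kg, m_f = 290,310 − 223,000 = 67,310 kg; Δv = 364×9.8×ln(4.313) = 3567.2×1.4616 ≈ 5214 m/s.
Stage 3: m₀ = 38,410 kg, m_f = 38,410 − 28,800 = 9,610 kg; Δv = 417×9.8×ln(3.997) = 4086.6×1.3855 ≈ 5662 m/s.
Total Δv = 3941 + 5214 + 5662 = 14817 m/s.

Δv ≈ 14800 m/s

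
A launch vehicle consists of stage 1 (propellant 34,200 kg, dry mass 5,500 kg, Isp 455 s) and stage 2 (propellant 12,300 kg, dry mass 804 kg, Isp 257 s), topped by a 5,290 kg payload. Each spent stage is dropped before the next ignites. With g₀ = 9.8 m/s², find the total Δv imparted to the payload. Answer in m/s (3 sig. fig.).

Ignition mass of stage 1 = 34,200+5,500 + 12,300+804 + 5,290 = 58,094 kg.
Stage 1: m₀ = 58,094 kg, m_f = 58,094 − 34,200 = 23,894 kg; Δv = 455×9.8×ln(2.431) = 4459.0×0.8884 ≈ 3962 m/s.
Stage 2: m₀ = 18,394 kg, m_f = 18,394 − 12,300 = 6,094 kg; Δv = 257×9.8×ln(3.018) = 2518.6×1.1047 ≈ 2782 m/s.
Total Δv = 3962 + 2782 = 6744 m/s.

Δv ≈ 6740 m/s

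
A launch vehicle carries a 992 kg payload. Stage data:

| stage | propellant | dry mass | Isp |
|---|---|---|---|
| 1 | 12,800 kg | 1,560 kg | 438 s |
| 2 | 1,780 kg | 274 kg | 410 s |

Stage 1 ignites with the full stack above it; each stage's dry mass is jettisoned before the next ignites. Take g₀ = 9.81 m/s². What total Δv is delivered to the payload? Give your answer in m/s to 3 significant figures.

Ignition mass of stage 1 = 12,800+1,560 + 1,780+274 + 992 = 17,406 kg.
Stage 1: m₀ = 17,406 kg, m_f = 17,406 − 12,800 = 4,606 kg; Δv = 438×9.81×ln(3.779) = 4296.8×1.3295 ≈ 5712 m/s.
Stage 2: m₀ = 3,046 kg, m_f = 3,046 − 1,780 = 1,266 kg; Δv = 410×9.81×ln(2.406) = 4022.1×0.8780 ≈ 3531 m/s.
Total Δv = 5712 + 3531 = 9243 m/s.

Δv ≈ 9240 m/s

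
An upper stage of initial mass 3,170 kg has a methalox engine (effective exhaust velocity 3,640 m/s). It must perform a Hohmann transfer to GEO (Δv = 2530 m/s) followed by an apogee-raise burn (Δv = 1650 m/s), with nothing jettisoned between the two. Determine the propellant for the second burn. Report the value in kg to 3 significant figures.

After the first burn: m = 3170 × exp(−2530/3640.0) = 3170 × 0.49905 = 1,581.99 kg.
After the second burn: m = 1,581.99 × exp(−1650/3640.0) = 1,581.99 × 0.63553 = 1,005.4 kg.
Second-burn propellant = 1,581.99 − 1,005.4 = 576.59 kg.

propellant for the second burn ≈ 577 kg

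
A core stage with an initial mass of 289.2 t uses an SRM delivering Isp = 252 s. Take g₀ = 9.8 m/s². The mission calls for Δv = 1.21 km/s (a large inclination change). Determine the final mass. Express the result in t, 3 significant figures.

v_e = Isp · g₀ = 252 × 9.8 = 2469.6 m/s.
Rocket equation: m₀/m_f = exp(Δv / v_e) = exp(1210 / 2469.6) = exp(0.4900) = 1.6322.
m_f = m₀ / 1.6322 = 289.2 / 1.6322 = 177.184 t.

final mass ≈ 177 t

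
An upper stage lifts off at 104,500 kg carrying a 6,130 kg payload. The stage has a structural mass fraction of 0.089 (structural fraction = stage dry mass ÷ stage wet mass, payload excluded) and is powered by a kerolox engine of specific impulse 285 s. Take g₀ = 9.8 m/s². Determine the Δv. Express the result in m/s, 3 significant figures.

Stage wet mass = m₀ − payload = 104,500 − 6,130 = 98,370 kg.
Stage dry mass = ε × stage wet mass = 0.089 × 98,370 = 8,754.93 kg.
Burnout mass m_f = stage dry + payload = 8,754.93 + 6,130 = 14,884.93 kg.
v_e = Isp · g₀ = 285 × 9.8 = 2793.0 m/s.
From the ideal rocket equation, Δv = v_e · ln(104,500/14,884.93) = 2793.0 × ln(7.021) = 2793.0 × 1.9488 ≈ 5443 m/s.

Δv ≈ 5440 m/s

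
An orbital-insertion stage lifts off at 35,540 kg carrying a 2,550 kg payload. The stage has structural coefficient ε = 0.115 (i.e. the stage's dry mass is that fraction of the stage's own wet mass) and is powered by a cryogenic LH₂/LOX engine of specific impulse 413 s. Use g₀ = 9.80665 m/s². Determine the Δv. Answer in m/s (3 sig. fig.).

Δv ≈ 6980 m/s

Stage wet mass = m₀ − payload = 35,540 − 2,550 = 32,990 kg.
Stage dry mass = ε × stage wet mass = 0.115 × 32,990 = 3,793.85 kg.
Burnout mass m_f = stage dry + payload = 3,793.85 + 2,550 = 6,343.85 kg.
v_e = Isp · g₀ = 413 × 9.80665 = 4050.1 m/s.
Δv = v_e · ln(35,540/6,343.85) = 4050.1 × ln(5.602) = 4050.1 × 1.7232 ≈ 6979 m/s.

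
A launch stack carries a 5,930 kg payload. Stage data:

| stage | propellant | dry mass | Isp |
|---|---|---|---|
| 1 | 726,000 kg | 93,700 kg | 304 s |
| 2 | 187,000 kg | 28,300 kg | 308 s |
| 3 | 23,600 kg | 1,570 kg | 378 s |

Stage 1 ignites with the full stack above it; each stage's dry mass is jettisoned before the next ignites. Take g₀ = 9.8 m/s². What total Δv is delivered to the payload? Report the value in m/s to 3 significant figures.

Ignition mass of stage 1 = 726,000+93,700 + 187,000+28,300 + 23,600+1,570 + 5,930 = 1,066,100 kg.
Stage 1: m₀ = 1,066,100 kg, m_f = 1,066,100 − 726,000 = 340,100 kg; Δv = 304×9.8×ln(3.135) = 2979.2×1.1425 ≈ 3404 m/s.
Stage 2: m₀ = 246,400 kg, m_f = 246,400 − 187,000 = 59,400 kg; Δv = 308×9.8×ln(4.148) = 3018.4×1.4227 ≈ 4294 m/s.
Stage 3: m₀ = 31,100 kg, m_f = 31,100 − 23,600 = 7,500 kg; Δv = 378×9.8×ln(4.147) = 3704.4×1.4223 ≈ 5269 m/s.
Total Δv = 3404 + 4294 + 5269 = 12967 m/s.

Δv ≈ 13000 m/s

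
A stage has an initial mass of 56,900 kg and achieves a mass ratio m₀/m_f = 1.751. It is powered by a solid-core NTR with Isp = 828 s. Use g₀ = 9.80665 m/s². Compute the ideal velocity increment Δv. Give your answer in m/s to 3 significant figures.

v_e = Isp · g₀ = 828 × 9.80665 = 8119.9 m/s.
Δv = v_e · ln(1.751) = 8119.9 × 0.5602 ≈ 4548.7 m/s.

Δv ≈ 4550 m/s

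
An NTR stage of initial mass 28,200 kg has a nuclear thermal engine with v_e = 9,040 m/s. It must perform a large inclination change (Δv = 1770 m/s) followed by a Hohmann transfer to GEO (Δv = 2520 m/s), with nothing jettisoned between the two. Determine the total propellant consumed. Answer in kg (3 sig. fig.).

After the first burn: m = 28200 × exp(−1770/9040.0) = 28200 × 0.82218 = 23,185.5 kg.
After the second burn: m = 23,185.5 × exp(−2520/9040.0) = 23,185.5 × 0.75672 = 17,544.9 kg.
Total propellant = m₀ − m_final = 28200 − 17,544.9 = 10,655.1 kg.

total propellant consumed ≈ 10700 kg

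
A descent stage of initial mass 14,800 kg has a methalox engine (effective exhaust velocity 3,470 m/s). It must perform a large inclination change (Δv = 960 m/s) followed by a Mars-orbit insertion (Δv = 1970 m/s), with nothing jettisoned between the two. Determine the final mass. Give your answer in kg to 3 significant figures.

After the first burn: m = 14800 × exp(−960/3470.0) = 14800 × 0.75831 = 11,223 kg.
After the second burn: m = 11,223 × exp(−1970/3470.0) = 11,223 × 0.56681 = 6,361.31 kg.

final mass ≈ 6360 kg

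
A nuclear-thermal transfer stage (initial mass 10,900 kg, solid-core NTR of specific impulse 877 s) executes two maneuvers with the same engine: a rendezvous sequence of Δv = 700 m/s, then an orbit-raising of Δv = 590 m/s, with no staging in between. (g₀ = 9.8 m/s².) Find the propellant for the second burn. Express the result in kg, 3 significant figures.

v_e = Isp · g₀ = 877 × 9.8 = 8594.6 m/s.
After the first burn: m = 10900 × exp(−700/8594.6) = 10900 × 0.92178 = 10,047.4 kg.
After the second burn: m = 10,047.4 × exp(−590/8594.6) = 10,047.4 × 0.93366 = 9,380.86 kg.
Second-burn propellant = 10,047.4 − 9,380.86 = 666.54 kg.

propellant for the second burn ≈ 667 kg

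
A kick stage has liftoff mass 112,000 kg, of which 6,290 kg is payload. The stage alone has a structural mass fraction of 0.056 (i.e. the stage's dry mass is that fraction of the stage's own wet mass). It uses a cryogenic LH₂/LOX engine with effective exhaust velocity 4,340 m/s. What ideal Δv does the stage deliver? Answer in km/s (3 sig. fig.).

Δv ≈ 9.62 km/s

Stage wet mass = m₀ − payload = 112,000 − 6,290 = 105,710 kg.
Stage dry mass = ε × stage wet mass = 0.056 × 105,710 = 5,919.76 kg.
Burnout mass m_f = stage dry + payload = 5,919.76 + 6,290 = 12,209.76 kg.
Δv = v_e · ln(112,000/12,209.76) = 4340.0 × ln(9.173) = 4340.0 × 2.2163 ≈ 9619 m/s.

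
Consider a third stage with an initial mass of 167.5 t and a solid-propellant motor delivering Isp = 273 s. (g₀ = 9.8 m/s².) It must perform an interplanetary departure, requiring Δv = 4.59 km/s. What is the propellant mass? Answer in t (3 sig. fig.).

v_e = Isp · g₀ = 273 × 9.8 = 2675.4 m/s.
From the ideal rocket equation, m₀/m_f = exp(Δv / v_e) = exp(4590 / 2675.4) = exp(1.7156) = 5.5602.
m_f = 167.5 / 5.5602 = 30.1248 t, so propellant = m₀ − m_f = 167.5 − 30.1248 = 137.3752 t.

propellant mass ≈ 137 t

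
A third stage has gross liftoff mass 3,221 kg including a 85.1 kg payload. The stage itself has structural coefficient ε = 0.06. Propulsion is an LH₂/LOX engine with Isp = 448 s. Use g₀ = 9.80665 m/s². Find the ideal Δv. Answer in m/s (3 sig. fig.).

Stage wet mass = m₀ − payload = 3,221 − 85.1 = 3,135.9 kg.
Stage dry mass = ε × stage wet mass = 0.06 × 3,135.9 = 188.154 kg.
Burnout mass m_f = stage dry + payload = 188.154 + 85.1 = 273.254 kg.
v_e = Isp · g₀ = 448 × 9.80665 = 4393.4 m/s.
By the Tsiolkovsky rocket equation, Δv = v_e · ln(3,221/273.254) = 4393.4 × ln(11.79) = 4393.4 × 2.4670 ≈ 10839 m/s.

Δv ≈ 10800 m/s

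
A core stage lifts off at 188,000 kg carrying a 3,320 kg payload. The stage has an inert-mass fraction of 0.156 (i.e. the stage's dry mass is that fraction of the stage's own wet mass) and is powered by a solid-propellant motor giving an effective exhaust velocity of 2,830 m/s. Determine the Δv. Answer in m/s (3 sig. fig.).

Δv ≈ 5000 m/s

Stage wet mass = m₀ − payload = 188,000 − 3,320 = 184,680 kg.
Stage dry mass = ε × stage wet mass = 0.156 × 184,680 = 28,810.1 kg.
Burnout mass m_f = stage dry + payload = 28,810.1 + 3,320 = 32,130.1 kg.
Rocket equation: Δv = v_e · ln(188,000/32,130.1) = 2830.0 × ln(5.851) = 2830.0 × 1.7666 ≈ 5000 m/s.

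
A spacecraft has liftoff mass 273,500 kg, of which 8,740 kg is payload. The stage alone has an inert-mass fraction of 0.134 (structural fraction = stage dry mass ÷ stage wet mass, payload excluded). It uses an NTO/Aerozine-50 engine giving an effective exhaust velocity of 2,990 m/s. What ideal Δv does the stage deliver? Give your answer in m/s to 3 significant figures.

Stage wet mass = m₀ − payload = 273,500 − 8,740 = 264,760 kg.
Stage dry mass = ε × stage wet mass = 0.134 × 264,760 = 35,477.8 kg.
Burnout mass m_f = stage dry + payload = 35,477.8 + 8,740 = 44,217.8 kg.
Rocket equation: Δv = v_e · ln(273,500/44,217.8) = 2990.0 × ln(6.185) = 2990.0 × 1.8222 ≈ 5448 m/s.

Δv ≈ 5450 m/s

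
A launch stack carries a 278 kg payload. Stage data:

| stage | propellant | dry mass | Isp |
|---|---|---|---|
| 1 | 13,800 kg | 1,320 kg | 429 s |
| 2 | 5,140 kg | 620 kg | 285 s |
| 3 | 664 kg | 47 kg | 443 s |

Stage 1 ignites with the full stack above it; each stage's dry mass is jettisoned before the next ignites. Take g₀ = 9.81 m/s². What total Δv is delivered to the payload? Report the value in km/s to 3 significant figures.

Ignition mass of stage 1 = 13,800+1,320 + 5,140+620 + 664+47 + 278 = 21,869 kg.
Stage 1: m₀ = 21,869 kg, m_f = 21,869 − 13,800 = 8,069 kg; Δv = 429×9.81×ln(2.71) = 4208.5×0.9970 ≈ 4196 m/s.
Stage 2: m₀ = 6,749 kg, m_f = 6,749 − 5,140 = 1,609 kg; Δv = 285×9.81×ln(4.195) = 2795.9×1.4338 ≈ 4009 m/s.
Stage 3: m₀ = 989 kg, m_f = 989 − 664 = 325 kg; Δv = 443×9.81×ln(3.043) = 4345.8×1.1129 ≈ 4836 m/s.
Total Δv = 4196 + 4009 + 4836 = 13041 m/s.

Δv ≈ 13.0 km/s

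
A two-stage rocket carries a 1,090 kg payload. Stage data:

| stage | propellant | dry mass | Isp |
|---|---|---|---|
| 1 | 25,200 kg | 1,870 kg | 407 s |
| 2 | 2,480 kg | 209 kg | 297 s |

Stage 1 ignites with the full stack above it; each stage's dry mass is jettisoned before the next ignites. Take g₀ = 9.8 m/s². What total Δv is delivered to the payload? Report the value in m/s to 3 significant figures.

Δv ≈ 9880 m/s

Ignition mass of stage 1 = 25,200+1,870 + 2,480+209 + 1,090 = 30,849 kg.
Stage 1: m₀ = 30,849 kg, m_f = 30,849 − 25,200 = 5,649 kg; Δv = 407×9.8×ln(5.461) = 3988.6×1.6976 ≈ 6771 m/s.
Stage 2: m₀ = 3,779 kg, m_f = 3,779 − 2,480 = 1,299 kg; Δv = 297×9.8×ln(2.909) = 2910.6×1.0679 ≈ 3108 m/s.
Total Δv = 6771 + 3108 = 9879 m/s.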